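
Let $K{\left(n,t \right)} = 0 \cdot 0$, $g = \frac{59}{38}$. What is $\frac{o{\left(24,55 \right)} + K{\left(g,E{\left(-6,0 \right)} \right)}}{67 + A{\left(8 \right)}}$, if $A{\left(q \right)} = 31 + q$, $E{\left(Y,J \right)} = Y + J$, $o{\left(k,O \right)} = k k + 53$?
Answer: $\frac{629}{106} \approx 5.934$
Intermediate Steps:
$o{\left(k,O \right)} = 53 + k^{2}$ ($o{\left(k,O \right)} = k^{2} + 53 = 53 + k^{2}$)
$E{\left(Y,J \right)} = J + Y$
$g = \frac{59}{38}$ ($g = 59 \cdot \frac{1}{38} = \frac{59}{38} \approx 1.5526$)
$K{\left(n,t \right)} = 0$
$\frac{o{\left(24,55 \right)} + K{\left(g,E{\left(-6,0 \right)} \right)}}{67 + A{\left(8 \right)}} = \frac{\left(53 + 24^{2}\right) + 0}{67 + \left(31 + 8\right)} = \frac{\left(53 + 576\right) + 0}{67 + 39} = \frac{629 + 0}{106} = 629 \cdot \frac{1}{106} = \frac{629}{106}$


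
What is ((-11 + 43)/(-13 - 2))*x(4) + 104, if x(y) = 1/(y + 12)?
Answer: 1558/15 ≈ 103.87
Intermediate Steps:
x(y) = 1/(12 + y)
((-11 + 43)/(-13 - 2))*x(4) + 104 = ((-11 + 43)/(-13 - 2))/(12 + 4) + 104 = (32/(-15))/16 + 104 = (32*(-1/15))*(1/16) + 104 = -32/15*1/16 + 104 = -2/15 + 104 = 1558/15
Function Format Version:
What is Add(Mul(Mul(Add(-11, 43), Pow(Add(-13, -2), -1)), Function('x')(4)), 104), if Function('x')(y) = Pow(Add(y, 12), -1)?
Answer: Rational(1558, 15) ≈ 103.87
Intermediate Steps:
Function('x')(y) = Pow(Add(12, y), -1)
Add(Mul(Mul(Add(-11, 43), Pow(Add(-13, -2), -1)), Function('x')(4)), 104) = Add(Mul(Mul(Add(-11, 43), Pow(Add(-13, -2), -1)), Pow(Add(12, 4), -1)), 104) = Add(Mul(Mul(32, Pow(-15, -1)), Pow(16, -1)), 104) = Add(Mul(Mul(32, Rational(-1, 15)), Rational(1, 16)), 104) = Add(Mul(Rational(-32, 15), Rational(1, 16)), 104) = Add(Rational(-2, 15), 104) = Rational(1558, 15)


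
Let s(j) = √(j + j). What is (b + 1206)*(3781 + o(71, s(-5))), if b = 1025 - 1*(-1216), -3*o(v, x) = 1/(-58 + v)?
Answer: 169429242/13 ≈ 1.3033e+7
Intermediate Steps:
s(j) = √2*√j (s(j) = √(2*j) = √2*√j)
o(v, x) = -1/(3*(-58 + v))
b = 2241 (b = 1025 + 1216 = 2241)
(b + 1206)*(3781 + o(71, s(-5))) = (2241 + 1206)*(3781 - 1/(-174 + 3*71)) = 3447*(3781 - 1/(-174 + 213)) = 3447*(3781 - 1/39) = 3447*(147458/39) = 169429242/13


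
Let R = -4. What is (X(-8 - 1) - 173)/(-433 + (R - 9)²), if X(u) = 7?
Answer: 83/132 ≈ 0.62879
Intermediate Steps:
(X(-8 - 1) - 173)/(-433 + (R - 9)²) = (7 - 173)/(-433 + (-4 - 9)²) = -166/(-433 + (-13)²) = -166/(-433 + 169) = -166/(-264) = -166*(-1/264) = 83/132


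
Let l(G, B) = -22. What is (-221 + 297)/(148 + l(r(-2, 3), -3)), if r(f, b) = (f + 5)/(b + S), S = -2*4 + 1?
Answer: 38/63 ≈ 0.60317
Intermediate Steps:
S = -7 (S = -8 + 1 = -7)
r(f, b) = (5 + f)/(-7 + b) (r(f, b) = (f + 5)/(b - 7) = (5 + f)/(-7 + b))
(-221 + 297)/(148 + l(r(-2, 3), -3)) = (-221 + 297)/(148 - 22) = 76/126 = 76*(1/126) = 38/63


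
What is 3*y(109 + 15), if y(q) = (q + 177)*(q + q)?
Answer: 223944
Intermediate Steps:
y(q) = 2*q*(177 + q) (y(q) = (177 + q)*(2*q) = 2*q*(177 + q))
3*y(109 + 15) = 3*(2*(109 + 15)*(177 + (109 + 15))) = 3*(2*124*(177 + 124)) = 3*(2*124*301) = 3*74648 = 223944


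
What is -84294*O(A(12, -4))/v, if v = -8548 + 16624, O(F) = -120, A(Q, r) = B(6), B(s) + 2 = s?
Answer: 842940/673 ≈ 1252.5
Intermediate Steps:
B(s) = -2 + s
A(Q, r) = 4 (A(Q, r) = -2 + 6 = 4)
v = 8076
-84294*O(A(12, -4))/v = -84294/(8076/(-120)) = -84294/(8076*(-1/120)) = -84294/(-673/10) = -84294*(-10/673) = 842940/673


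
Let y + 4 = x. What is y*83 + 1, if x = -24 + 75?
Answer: 3902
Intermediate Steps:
x = 51
y = 47 (y = -4 + 51 = 47)
y*83 + 1 = 47*83 + 1 = 3901 + 1 = 3902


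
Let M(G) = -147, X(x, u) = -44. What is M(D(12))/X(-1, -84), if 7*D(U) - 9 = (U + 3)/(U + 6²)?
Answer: 147/44 ≈ 3.3409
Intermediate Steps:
D(U) = 9/7 + (3 + U)/(7*(36 + U)) (D(U) = 9/7 + ((U + 3)/(U + 6²))/7 = 9/7 + ((3 + U)/(U + 36))/7 = 9/7 + ((3 + U)/(36 + U))/7 = 9/7 + (3 + U)/(7*(36 + U)))
M(D(12))/X(-1, -84) = -147/(-44) = -147*(-1/44) = 147/44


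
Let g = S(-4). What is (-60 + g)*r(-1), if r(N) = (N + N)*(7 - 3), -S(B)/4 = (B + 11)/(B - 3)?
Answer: 448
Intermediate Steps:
S(B) = -4*(11 + B)/(-3 + B) (S(B) = -4*(B + 11)/(B - 3) = -4*(11 + B)/(-3 + B))
r(N) = 8*N (r(N) = (2*N)*4 = 8*N)
g = 4 (g = 4*(-11 - 1*(-4))/(-3 - 4) = 4*(-11 + 4)/(-7) = 4*(-⅐)*(-7) = 4)
(-60 + g)*r(-1) = (-60 + 4)*(8*(-1)) = -56*(-8) = 448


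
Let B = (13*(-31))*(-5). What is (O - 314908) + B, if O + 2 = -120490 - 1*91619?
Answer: -525004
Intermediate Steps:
B = 2015 (B = -403*(-5) = 2015)
O = -212111 (O = -2 + (-120490 - 1*91619) = -2 + (-120490 - 91619) = -2 - 212109 = -212111)
(O - 314908) + B = (-212111 - 314908) + 2015 = -527019 + 2015 = -525004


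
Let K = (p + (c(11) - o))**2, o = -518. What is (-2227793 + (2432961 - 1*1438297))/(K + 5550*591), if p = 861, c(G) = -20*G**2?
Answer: -411043/1454577 ≈ -0.28259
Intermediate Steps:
K = 1083681 (K = (861 + (-20*11**2 - 1*(-518)))**2 = (861 + (-20*121 + 518))**2 = (861 + (-2420 + 518))**2 = (861 - 1902)**2 = (-1041)**2 = 1083681)
(-2227793 + (2432961 - 1*1438297))/(K + 5550*591) = (-2227793 + (2432961 - 1*1438297))/(1083681 + 5550*591) = (-2227793 + (2432961 - 1438297))/(1083681 + 3280050) = (-2227793 + 994664)/4363731 = -1233129*1/4363731 = -411043/1454577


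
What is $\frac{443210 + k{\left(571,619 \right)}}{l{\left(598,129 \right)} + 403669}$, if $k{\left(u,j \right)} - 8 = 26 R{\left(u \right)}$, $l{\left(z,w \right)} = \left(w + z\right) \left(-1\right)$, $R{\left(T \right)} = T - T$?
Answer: $\frac{221609}{201471} \approx 1.1$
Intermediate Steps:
$R{\left(T \right)} = 0$
$l{\left(z,w \right)} = - w - z$
$k{\left(u,j \right)} = 8$ ($k{\left(u,j \right)} = 8 + 26 \cdot 0 = 8 + 0 = 8$)
$\frac{443210 + k{\left(571,619 \right)}}{l{\left(598,129 \right)} + 403669} = \frac{443210 + 8}{\left(\left(-1\right) 129 - 598\right) + 403669} = \frac{443218}{\left(-129 - 598\right) + 403669} = \frac{443218}{-727 + 403669} = \frac{443218}{402942} = 443218 \cdot \frac{1}{402942} = \frac{221609}{201471}$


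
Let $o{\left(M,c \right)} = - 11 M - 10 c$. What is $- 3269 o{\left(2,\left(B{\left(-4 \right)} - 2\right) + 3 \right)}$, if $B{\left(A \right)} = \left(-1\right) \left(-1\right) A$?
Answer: $-26152$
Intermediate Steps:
$B{\left(A \right)} = A$ ($B{\left(A \right)} = 1 A = A$)
$- 3269 o{\left(2,\left(B{\left(-4 \right)} - 2\right) + 3 \right)} = - 3269 \left(\left(-11\right) 2 - 10 \left(\left(-4 - 2\right) + 3\right)\right) = - 3269 \left(-22 - 10 \left(-6 + 3\right)\right) = - 3269 \left(-22 - -30\right) = - 3269 \left(-22 + 30\right) = \left(-3269\right) 8 = -26152$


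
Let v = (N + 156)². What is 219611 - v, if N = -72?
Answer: 212555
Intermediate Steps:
v = 7056 (v = (-72 + 156)² = 84² = 7056)
219611 - v = 219611 - 1*7056 = 219611 - 7056 = 212555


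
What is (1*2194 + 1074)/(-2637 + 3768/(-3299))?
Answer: -10781132/8703231 ≈ -1.2388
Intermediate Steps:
(1*2194 + 1074)/(-2637 + 3768/(-3299)) = (2194 + 1074)/(-2637 + 3768*(-1/3299)) = 3268/(-2637 - 3768/3299) = 3268/(-8703231/3299) = 3268*(-3299/8703231) = -10781132/8703231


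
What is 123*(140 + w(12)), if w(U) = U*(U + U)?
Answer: 52644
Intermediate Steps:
w(U) = 2*U**2 (w(U) = U*(2*U) = 2*U**2)
123*(140 + w(12)) = 123*(140 + 2*12**2) = 123*(140 + 2*144) = 123*(140 + 288) = 123*428 = 52644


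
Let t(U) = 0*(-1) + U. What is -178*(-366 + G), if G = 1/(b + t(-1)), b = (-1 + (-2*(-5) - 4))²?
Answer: 781687/12 ≈ 65141.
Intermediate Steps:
t(U) = U (t(U) = 0 + U = U)
b = 25 (b = (-1 + (10 - 4))² = (-1 + 6)² = 5² = 25)
G = 1/24 (G = 1/(25 - 1) = 1/24 ≈ 0.041667)
-178*(-366 + G) = -178*(-366 + 1/24) = -178*(-8783/24) = 781687/12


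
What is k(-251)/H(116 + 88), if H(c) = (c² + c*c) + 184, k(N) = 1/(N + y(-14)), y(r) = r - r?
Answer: -1/20937416 ≈ -4.7761e-8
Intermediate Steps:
y(r) = 0
k(N) = 1/N (k(N) = 1/(N + 0) = 1/N)
H(c) = 184 + 2*c² (H(c) = (c² + c²) + 184 = 2*c² + 184 = 184 + 2*c²)
k(-251)/H(116 + 88) = 1/((-251)*(184 + 2*(116 + 88)²)) = -1/(251*(184 + 2*204²)) = -1/(251*(184 + 2*41616)) = -1/(251*(184 + 83232)) = -1/251/83416 = -1/251*1/83416 = -1/20937416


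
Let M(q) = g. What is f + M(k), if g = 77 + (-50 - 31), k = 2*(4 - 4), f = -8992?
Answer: -8996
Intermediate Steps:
k = 0 (k = 2*0 = 0)
g = -4 (g = 77 - 81 = -4)
M(q) = -4
f + M(k) = -8992 - 4 = -8996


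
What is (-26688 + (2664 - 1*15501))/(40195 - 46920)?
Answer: 1581/269 ≈ 5.8773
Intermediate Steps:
(-26688 + (2664 - 1*15501))/(40195 - 46920) = (-26688 + (2664 - 15501))/(-6725) = (-26688 - 12837)*(-1/6725) = -39525*(-1/6725) = 1581/269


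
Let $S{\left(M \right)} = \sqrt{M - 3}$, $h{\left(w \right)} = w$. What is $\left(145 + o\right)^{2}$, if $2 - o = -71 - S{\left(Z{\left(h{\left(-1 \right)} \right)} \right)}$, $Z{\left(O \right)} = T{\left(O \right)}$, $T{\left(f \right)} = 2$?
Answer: $\left(218 + i\right)^{2} \approx 47523.0 + 436.0 i$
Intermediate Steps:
$Z{\left(O \right)} = 2$
$S{\left(M \right)} = \sqrt{-3 + M}$
$o = 73 + i$ ($o = 2 - \left(-71 - \sqrt{-3 + 2}\right) = 2 - \left(-71 - \sqrt{-1}\right) = 2 - \left(-71 - i\right) = 2 + \left(71 + i\right) = 73 + i \approx 73.0 + 1.0 i$)
$\left(145 + o\right)^{2} = \left(145 + \left(73 + i\right)\right)^{2} = \left(218 + i\right)^{2}$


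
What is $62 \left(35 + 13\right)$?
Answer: $2976$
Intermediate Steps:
$62 \left(35 + 13\right) = 62 \cdot 48 = 2976$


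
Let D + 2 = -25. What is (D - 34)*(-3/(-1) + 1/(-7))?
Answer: -1220/7 ≈ -174.29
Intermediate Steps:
D = -27 (D = -2 - 25 = -27)
(D - 34)*(-3/(-1) + 1/(-7)) = (-27 - 34)*(-3/(-1) + 1/(-7)) = -61*(-3*(-1) + 1*(-1/7)) = -61*(3 - 1/7) = -61*20/7 = -1220/7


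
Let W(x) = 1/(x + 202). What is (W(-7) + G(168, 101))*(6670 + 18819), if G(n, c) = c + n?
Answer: 1337050984/195 ≈ 6.8567e+6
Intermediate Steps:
W(x) = 1/(202 + x)
(W(-7) + G(168, 101))*(6670 + 18819) = (1/(202 - 7) + (101 + 168))*(6670 + 18819) = (1/195 + 269)*25489 = (52456/195)*25489 = 1337050984/195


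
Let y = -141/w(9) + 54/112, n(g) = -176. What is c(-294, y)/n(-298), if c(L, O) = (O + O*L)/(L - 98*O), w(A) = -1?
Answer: -773813/46517856 ≈ -0.016635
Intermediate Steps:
y = 7923/56 (y = -141/(-1) + 54/112 = -141*(-1) + 54*(1/112) = 141 + 27/56 = 7923/56 ≈ 141.48)
c(L, O) = (O + L*O)/(L - 98*O)
c(-294, y)/n(-298) = (7923*(1 - 294)/(56*(-294 - 98*7923/56)))/(-176) = ((7923/56)*(-293)/(-294 - 55461/4))*(-1/176) = ((7923/56)*(-293)/(-56637/4))*(-1/176) = ((7923/56)*(-4/56637)*(-293))*(-1/176) = (773813/264306)*(-1/176) = -773813/46517856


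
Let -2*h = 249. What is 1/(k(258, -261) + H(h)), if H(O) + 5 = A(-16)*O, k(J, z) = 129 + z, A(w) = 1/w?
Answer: -32/4135 ≈ -0.0077388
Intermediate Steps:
h = -249/2 (h = -½*249 = -249/2 ≈ -124.50)
A(w) = 1/w
H(O) = -5 - O/16 (H(O) = -5 + O/(-16) = -5 - O/16)
1/(k(258, -261) + H(h)) = 1/((129 - 261) + (-5 - 1/16*(-249/2))) = 1/(-132 + (-5 + 249/32)) = 1/(-132 + 89/32) = 1/(-4135/32) = -32/4135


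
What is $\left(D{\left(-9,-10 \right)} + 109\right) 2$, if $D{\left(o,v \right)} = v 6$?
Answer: $98$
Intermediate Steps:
$D{\left(o,v \right)} = 6 v$
$\left(D{\left(-9,-10 \right)} + 109\right) 2 = \left(6 \left(-10\right) + 109\right) 2 = \left(-60 + 109\right) 2 = 49 \cdot 2 = 98$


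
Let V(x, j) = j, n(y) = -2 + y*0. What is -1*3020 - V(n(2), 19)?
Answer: -3039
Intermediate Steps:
n(y) = -2 (n(y) = -2 + 0 = -2)
-1*3020 - V(n(2), 19) = -1*3020 - 1*19 = -3020 - 19 = -3039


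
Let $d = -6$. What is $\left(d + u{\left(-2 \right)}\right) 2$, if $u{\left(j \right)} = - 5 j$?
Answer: $8$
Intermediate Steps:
$\left(d + u{\left(-2 \right)}\right) 2 = \left(-6 - -10\right) 2 = \left(-6 + 10\right) 2 = 4 \cdot 2 = 8$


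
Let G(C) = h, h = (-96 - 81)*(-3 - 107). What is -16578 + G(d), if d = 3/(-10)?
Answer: 2892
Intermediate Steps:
d = -3/10 (d = 3*(-⅒) = -3/10 ≈ -0.30000)
h = 19470 (h = -177*(-110) = 19470)
G(C) = 19470
-16578 + G(d) = -16578 + 19470 = 2892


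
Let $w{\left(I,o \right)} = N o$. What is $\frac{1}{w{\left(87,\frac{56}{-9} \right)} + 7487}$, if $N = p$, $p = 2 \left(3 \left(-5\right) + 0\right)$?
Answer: $\frac{3}{23021} \approx 0.00013032$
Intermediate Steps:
$p = -30$ ($p = 2 \left(-15 + 0\right) = 2 \left(-15\right) = -30$)
$N = -30$
$w{\left(I,o \right)} = - 30 o$
$\frac{1}{w{\left(87,\frac{56}{-9} \right)} + 7487} = \frac{1}{- 30 \frac{56}{-9} + 7487} = \frac{1}{- 30 \cdot 56 \left(- \frac{1}{9}\right) + 7487} = \frac{1}{\left(-30\right) \left(- \frac{56}{9}\right) + 7487} = \frac{1}{\frac{560}{3} + 7487} = \frac{1}{\frac{23021}{3}} = \frac{3}{23021}$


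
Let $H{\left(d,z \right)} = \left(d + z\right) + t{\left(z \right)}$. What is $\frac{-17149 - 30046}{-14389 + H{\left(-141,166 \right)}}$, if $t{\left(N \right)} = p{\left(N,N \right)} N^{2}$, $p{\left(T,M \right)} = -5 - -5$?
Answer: $\frac{47195}{14364} \approx 3.2856$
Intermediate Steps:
$p{\left(T,M \right)} = 0$ ($p{\left(T,M \right)} = -5 + 5 = 0$)
$t{\left(N \right)} = 0$ ($t{\left(N \right)} = 0 N^{2} = 0$)
$H{\left(d,z \right)} = d + z$ ($H{\left(d,z \right)} = \left(d + z\right) + 0 = d + z$)
$\frac{-17149 - 30046}{-14389 + H{\left(-141,166 \right)}} = \frac{-17149 - 30046}{-14389 + \left(-141 + 166\right)} = - \frac{47195}{-14389 + 25} = - \frac{47195}{-14364} = \left(-47195\right) \left(- \frac{1}{14364}\right) = \frac{47195}{14364}$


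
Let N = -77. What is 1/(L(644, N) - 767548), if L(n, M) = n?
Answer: -1/766904 ≈ -1.3039e-6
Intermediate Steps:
1/(L(644, N) - 767548) = 1/(644 - 767548) = 1/(-766904) = -1/766904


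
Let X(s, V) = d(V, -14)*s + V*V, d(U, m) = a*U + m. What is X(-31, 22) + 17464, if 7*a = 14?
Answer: 17018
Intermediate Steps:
a = 2 (a = (1/7)*14 = 2)
d(U, m) = m + 2*U (d(U, m) = 2*U + m = m + 2*U)
X(s, V) = V**2 + s*(-14 + 2*V) (X(s, V) = (-14 + 2*V)*s + V*V = s*(-14 + 2*V) + V**2 = V**2 + s*(-14 + 2*V))
X(-31, 22) + 17464 = (22**2 + 2*(-31)*(-7 + 22)) + 17464 = (484 + 2*(-31)*15) + 17464 = (484 - 930) + 17464 = -446 + 17464 = 17018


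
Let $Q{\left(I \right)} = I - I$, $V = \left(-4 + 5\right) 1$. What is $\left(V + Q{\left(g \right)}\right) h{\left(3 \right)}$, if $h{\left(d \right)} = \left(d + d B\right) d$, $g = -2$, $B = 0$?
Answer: $9$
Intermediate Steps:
$V = 1$ ($V = 1 \cdot 1 = 1$)
$Q{\left(I \right)} = 0$
$h{\left(d \right)} = d^{2}$ ($h{\left(d \right)} = \left(d + d 0\right) d = \left(d + 0\right) d = d d = d^{2}$)
$\left(V + Q{\left(g \right)}\right) h{\left(3 \right)} = \left(1 + 0\right) 3^{2} = 1 \cdot 9 = 9$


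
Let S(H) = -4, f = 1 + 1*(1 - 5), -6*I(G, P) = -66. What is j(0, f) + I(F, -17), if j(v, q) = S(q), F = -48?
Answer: 7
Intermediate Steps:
I(G, P) = 11 (I(G, P) = -⅙*(-66) = 11)
f = -3 (f = 1 + 1*(-4) = 1 - 4 = -3)
j(v, q) = -4
j(0, f) + I(F, -17) = -4 + 11 = 7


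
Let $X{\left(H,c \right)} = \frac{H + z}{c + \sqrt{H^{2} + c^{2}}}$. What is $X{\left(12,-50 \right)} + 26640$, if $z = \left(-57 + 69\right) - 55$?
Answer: $\frac{1917305}{72} - \frac{31 \sqrt{661}}{72} \approx 26618.0$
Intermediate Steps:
$z = -43$ ($z = 12 - 55 = -43$)
$X{\left(H,c \right)} = \frac{-43 + H}{c + \sqrt{H^{2} + c^{2}}}$ ($X{\left(H,c \right)} = \frac{H - 43}{c + \sqrt{H^{2} + c^{2}}} = \frac{-43 + H}{c + \sqrt{H^{2} + c^{2}}}$)
$X{\left(12,-50 \right)} + 26640 = \frac{-43 + 12}{-50 + \sqrt{12^{2} + \left(-50\right)^{2}}} + 26640 = \frac{1}{-50 + \sqrt{144 + 2500}} \left(-31\right) + 26640 = \frac{1}{-50 + \sqrt{2644}} \left(-31\right) + 26640 = \frac{1}{-50 + 2 \sqrt{661}} \left(-31\right) + 26640 = - \frac{31}{-50 + 2 \sqrt{661}} + 26640 = 26640 - \frac{31}{-50 + 2 \sqrt{661}}$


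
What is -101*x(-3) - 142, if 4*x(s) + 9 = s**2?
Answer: -142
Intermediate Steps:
x(s) = -9/4 + s**2/4
-101*x(-3) - 142 = -101*(-9/4 + (1/4)*(-3)**2) - 142 = -101*(-9/4 + (1/4)*9) - 142 = -101*(-9/4 + 9/4) - 142 = -101*0 - 142 = 0 - 142 = -142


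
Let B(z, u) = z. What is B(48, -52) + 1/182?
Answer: 8737/182 ≈ 48.005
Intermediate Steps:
B(48, -52) + 1/182 = 48 + 1/182 = 8737/182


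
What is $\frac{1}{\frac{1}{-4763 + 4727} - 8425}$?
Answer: $- \frac{36}{303301} \approx -0.00011869$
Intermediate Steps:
$\frac{1}{\frac{1}{-4763 + 4727} - 8425} = \frac{1}{\frac{1}{-36} - 8425} = \frac{1}{- \frac{1}{36} - 8425} = \frac{1}{- \frac{303301}{36}} = - \frac{36}{303301}$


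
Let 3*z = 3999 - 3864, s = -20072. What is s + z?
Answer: -20027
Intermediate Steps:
z = 45 (z = (3999 - 3864)/3 = (⅓)*135 = 45)
s + z = -20072 + 45 = -20027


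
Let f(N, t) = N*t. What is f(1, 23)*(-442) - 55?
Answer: -10221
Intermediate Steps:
f(1, 23)*(-442) - 55 = (1*23)*(-442) - 55 = 23*(-442) - 55 = -10166 - 55 = -10221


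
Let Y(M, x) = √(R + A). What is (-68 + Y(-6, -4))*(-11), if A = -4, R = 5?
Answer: 737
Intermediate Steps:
Y(M, x) = 1 (Y(M, x) = √(5 - 4) = √1 = 1)
(-68 + Y(-6, -4))*(-11) = (-68 + 1)*(-11) = -67*(-11) = 737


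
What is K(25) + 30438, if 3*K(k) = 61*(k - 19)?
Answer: 30560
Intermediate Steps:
K(k) = -1159/3 + 61*k/3 (K(k) = (61*(k - 19))/3 = (61*(-19 + k))/3 = (-1159 + 61*k)/3 = -1159/3 + 61*k/3)
K(25) + 30438 = (-1159/3 + (61/3)*25) + 30438 = (-1159/3 + 1525/3) + 30438 = 122 + 30438 = 30560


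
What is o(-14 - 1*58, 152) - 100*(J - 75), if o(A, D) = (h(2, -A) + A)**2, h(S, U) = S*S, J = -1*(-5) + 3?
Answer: 11324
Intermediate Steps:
J = 8 (J = 5 + 3 = 8)
h(S, U) = S**2
o(A, D) = (4 + A)**2 (o(A, D) = (2**2 + A)**2 = (4 + A)**2)
o(-14 - 1*58, 152) - 100*(J - 75) = (4 + (-14 - 1*58))**2 - 100*(8 - 75) = (4 + (-14 - 58))**2 - 100*(-67) = (4 - 72)**2 + 6700 = (-68)**2 + 6700 = 4624 + 6700 = 11324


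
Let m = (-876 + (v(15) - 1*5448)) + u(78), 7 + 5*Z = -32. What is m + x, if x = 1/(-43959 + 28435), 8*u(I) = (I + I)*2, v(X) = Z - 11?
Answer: -489300961/77620 ≈ -6303.8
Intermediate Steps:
Z = -39/5 (Z = -7/5 + (⅕)*(-32) = -7/5 - 32/5 = -39/5 ≈ -7.8000)
v(X) = -94/5 (v(X) = -39/5 - 11 = -94/5)
u(I) = I/2 (u(I) = ((I + I)*2)/8 = ((2*I)*2)/8 = (4*I)/8 = I/2)
x = -1/15524 (x = 1/(-15524) = -1/15524 ≈ -6.4416e-5)
m = -31519/5 (m = (-876 + (-94/5 - 1*5448)) + (½)*78 = (-876 + (-94/5 - 5448)) + 39 = (-876 - 27334/5) + 39 = -31714/5 + 39 = -31519/5 ≈ -6303.8)
m + x = -31519/5 - 1/15524 = -489300961/77620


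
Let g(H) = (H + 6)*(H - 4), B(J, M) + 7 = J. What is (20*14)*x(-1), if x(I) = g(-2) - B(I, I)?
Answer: -4480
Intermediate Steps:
B(J, M) = -7 + J
g(H) = (-4 + H)*(6 + H) (g(H) = (6 + H)*(-4 + H) = (-4 + H)*(6 + H))
x(I) = -17 - I (x(I) = (-24 + (-2)**2 + 2*(-2)) - (-7 + I) = (-24 + 4 - 4) + (7 - I) = -24 + (7 - I) = -17 - I)
(20*14)*x(-1) = (20*14)*(-17 - 1*(-1)) = 280*(-17 + 1) = 280*(-16) = -4480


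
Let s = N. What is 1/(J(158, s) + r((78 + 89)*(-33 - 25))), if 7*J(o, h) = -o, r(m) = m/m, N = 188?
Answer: -7/151 ≈ -0.046358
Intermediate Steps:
s = 188
r(m) = 1
J(o, h) = -o/7 (J(o, h) = (-o)/7 = -o/7)
1/(J(158, s) + r((78 + 89)*(-33 - 25))) = 1/(-1/7*158 + 1) = 1/(-158/7 + 1) = 1/(-151/7) = -7/151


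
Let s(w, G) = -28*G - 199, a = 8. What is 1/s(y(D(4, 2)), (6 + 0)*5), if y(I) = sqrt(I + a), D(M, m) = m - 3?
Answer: -1/1039 ≈ -0.00096246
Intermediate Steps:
D(M, m) = -3 + m
y(I) = sqrt(8 + I) (y(I) = sqrt(I + 8) = sqrt(8 + I))
s(w, G) = -199 - 28*G
1/s(y(D(4, 2)), (6 + 0)*5) = 1/(-199 - 28*(6 + 0)*5) = 1/(-199 - 168*5) = 1/(-199 - 28*30) = 1/(-199 - 840) = 1/(-1039) = -1/1039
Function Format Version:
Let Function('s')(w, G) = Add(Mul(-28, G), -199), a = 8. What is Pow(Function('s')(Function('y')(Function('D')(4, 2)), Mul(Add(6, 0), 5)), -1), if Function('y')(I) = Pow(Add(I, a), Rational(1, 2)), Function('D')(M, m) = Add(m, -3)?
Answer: Rational(-1, 1039) ≈ -0.00096246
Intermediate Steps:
Function('D')(M, m) = Add(-3, m)
Function('y')(I) = Pow(Add(8, I), Rational(1, 2)) (Function('y')(I) = Pow(Add(I, 8), Rational(1, 2)) = Pow(Add(8, I), Rational(1, 2)))
Function('s')(w, G) = Add(-199, Mul(-28, G))
Pow(Function('s')(Function('y')(Function('D')(4, 2)), Mul(Add(6, 0), 5)), -1) = Pow(Add(-199, Mul(-28, Mul(Add(6, 0), 5))), -1) = Pow(Add(-199, Mul(-28, Mul(6, 5))), -1) = Pow(Add(-199, Mul(-28, 30)), -1) = Pow(Add(-199, -840), -1) = Pow(-1039, -1) = Rational(-1, 1039)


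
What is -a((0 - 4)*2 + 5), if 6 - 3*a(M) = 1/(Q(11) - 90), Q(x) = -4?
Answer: -565/282 ≈ -2.0035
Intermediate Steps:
a(M) = 565/282 (a(M) = 2 - 1/(3*(-4 - 90)) = 2 - 1/3/(-94) = 2 - 1/3*(-1/94) = 2 + 1/282 = 565/282)
-a((0 - 4)*2 + 5) = -1*565/282 = -565/282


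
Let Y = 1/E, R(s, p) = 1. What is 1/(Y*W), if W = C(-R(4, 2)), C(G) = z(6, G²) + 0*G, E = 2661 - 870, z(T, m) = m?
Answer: 1791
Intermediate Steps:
E = 1791
C(G) = G² (C(G) = G² + 0*G = G² + 0 = G²)
Y = 1/1791 ≈ 0.00055835
W = 1 (W = (-1*1)² = (-1)² = 1)
1/(Y*W) = 1/((1/1791)*1) = 1/(1/1791) = 1791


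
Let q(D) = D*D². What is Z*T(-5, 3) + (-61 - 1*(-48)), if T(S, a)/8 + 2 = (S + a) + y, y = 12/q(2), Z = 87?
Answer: -1753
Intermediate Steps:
q(D) = D³
y = 3/2 (y = 12/(2³) = 12/8 = 12*(⅛) = 3/2 ≈ 1.5000)
T(S, a) = -4 + 8*S + 8*a (T(S, a) = -16 + 8*((S + a) + 3/2) = -16 + 8*(3/2 + S + a) = -16 + (12 + 8*S + 8*a) = -4 + 8*S + 8*a)
Z*T(-5, 3) + (-61 - 1*(-48)) = 87*(-4 + 8*(-5) + 8*3) + (-61 - 1*(-48)) = 87*(-4 - 40 + 24) + (-61 + 48) = 87*(-20) - 13 = -1740 - 13 = -1753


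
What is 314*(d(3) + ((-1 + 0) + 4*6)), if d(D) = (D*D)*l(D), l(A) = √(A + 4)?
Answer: 7222 + 2826*√7 ≈ 14699.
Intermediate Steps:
l(A) = √(4 + A)
d(D) = D²*√(4 + D) (d(D) = (D*D)*√(4 + D) = D²*√(4 + D))
314*(d(3) + ((-1 + 0) + 4*6)) = 314*(3²*√(4 + 3) + ((-1 + 0) + 4*6)) = 314*(9*√7 + (-1 + 24)) = 314*(9*√7 + 23) = 314*(23 + 9*√7) = 7222 + 2826*√7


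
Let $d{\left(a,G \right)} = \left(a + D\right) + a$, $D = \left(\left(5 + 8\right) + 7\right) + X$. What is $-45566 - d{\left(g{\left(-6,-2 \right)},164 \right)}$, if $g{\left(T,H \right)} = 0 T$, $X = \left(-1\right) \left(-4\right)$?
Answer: $-45590$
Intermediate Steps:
$X = 4$
$D = 24$ ($D = \left(\left(5 + 8\right) + 7\right) + 4 = \left(13 + 7\right) + 4 = 20 + 4 = 24$)
$g{\left(T,H \right)} = 0$
$d{\left(a,G \right)} = 24 + 2 a$ ($d{\left(a,G \right)} = \left(a + 24\right) + a = \left(24 + a\right) + a = 24 + 2 a$)
$-45566 - d{\left(g{\left(-6,-2 \right)},164 \right)} = -45566 - \left(24 + 2 \cdot 0\right) = -45566 - \left(24 + 0\right) = -45566 - 24 = -45590$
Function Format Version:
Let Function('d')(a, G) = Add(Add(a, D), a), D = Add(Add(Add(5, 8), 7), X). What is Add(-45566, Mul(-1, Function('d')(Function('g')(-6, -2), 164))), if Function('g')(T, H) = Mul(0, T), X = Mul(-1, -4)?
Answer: -45590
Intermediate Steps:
X = 4
D = 24 (D = Add(Add(Add(5, 8), 7), 4) = Add(Add(13, 7), 4) = Add(20, 4) = 24)
Function('g')(T, H) = 0
Function('d')(a, G) = Add(24, Mul(2, a)) (Function('d')(a, G) = Add(Add(a, 24), a) = Add(Add(24, a), a) = Add(24, Mul(2, a)))
Add(-45566, Mul(-1, Function('d')(Function('g')(-6, -2), 164))) = Add(-45566, Mul(-1, Add(24, Mul(2, 0)))) = Add(-45566, Mul(-1, Add(24, 0))) = Add(-45566, Mul(-1, 24)) = Add(-45566, -24) = -45590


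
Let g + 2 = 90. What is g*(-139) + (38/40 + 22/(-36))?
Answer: -2201699/180 ≈ -12232.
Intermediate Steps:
g = 88 (g = -2 + 90 = 88)
g*(-139) + (38/40 + 22/(-36)) = 88*(-139) + (38/40 + 22/(-36)) = -12232 + (38*(1/40) + 22*(-1/36)) = -12232 + (19/20 - 11/18) = -12232 + 61/180 = -2201699/180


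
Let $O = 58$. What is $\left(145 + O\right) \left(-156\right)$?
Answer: $-31668$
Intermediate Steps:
$\left(145 + O\right) \left(-156\right) = \left(145 + 58\right) \left(-156\right) = 203 \left(-156\right) = -31668$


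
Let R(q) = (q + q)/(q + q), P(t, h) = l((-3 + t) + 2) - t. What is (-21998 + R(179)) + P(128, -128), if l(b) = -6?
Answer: -22131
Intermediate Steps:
P(t, h) = -6 - t
R(q) = 1 (R(q) = (2*q)/((2*q)) = (2*q)*(1/(2*q)) = 1)
(-21998 + R(179)) + P(128, -128) = (-21998 + 1) + (-6 - 1*128) = -21997 + (-6 - 128) = -21997 - 134 = -22131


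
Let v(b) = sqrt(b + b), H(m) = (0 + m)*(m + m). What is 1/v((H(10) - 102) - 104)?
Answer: -I*sqrt(3)/6 ≈ -0.28868*I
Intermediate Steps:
H(m) = 2*m**2 (H(m) = m*(2*m) = 2*m**2)
v(b) = sqrt(2)*sqrt(b) (v(b) = sqrt(2*b) = sqrt(2)*sqrt(b))
1/v((H(10) - 102) - 104) = 1/(sqrt(2)*sqrt((2*10**2 - 102) - 104)) = 1/(sqrt(2)*sqrt((2*100 - 102) - 104)) = 1/(sqrt(2)*sqrt((200 - 102) - 104)) = 1/(sqrt(2)*sqrt(98 - 104)) = 1/(sqrt(2)*sqrt(-6)) = 1/(sqrt(2)*(I*sqrt(6))) = 1/(2*I*sqrt(3)) = -I*sqrt(3)/6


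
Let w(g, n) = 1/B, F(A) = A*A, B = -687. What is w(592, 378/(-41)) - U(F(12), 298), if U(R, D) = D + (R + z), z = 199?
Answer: -440368/687 ≈ -641.00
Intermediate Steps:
F(A) = A**2
U(R, D) = 199 + D + R (U(R, D) = D + (R + 199) = D + (199 + R) = 199 + D + R)
w(g, n) = -1/687 (w(g, n) = 1/(-687) = -1/687)
w(592, 378/(-41)) - U(F(12), 298) = -1/687 - (199 + 298 + 12**2) = -1/687 - (199 + 298 + 144) = -1/687 - 1*641 = -1/687 - 641 = -440368/687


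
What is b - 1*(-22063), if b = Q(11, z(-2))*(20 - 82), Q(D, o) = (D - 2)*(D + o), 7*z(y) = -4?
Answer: 113707/7 ≈ 16244.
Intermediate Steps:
z(y) = -4/7 (z(y) = (⅐)*(-4) = -4/7)
Q(D, o) = (-2 + D)*(D + o)
b = -40734/7 (b = (11² - 2*11 - 2*(-4/7) + 11*(-4/7))*(20 - 82) = (121 - 22 + 8/7 - 44/7)*(-62) = (657/7)*(-62) = -40734/7 ≈ -5819.1)
b - 1*(-22063) = -40734/7 - 1*(-22063) = -40734/7 + 22063 = 113707/7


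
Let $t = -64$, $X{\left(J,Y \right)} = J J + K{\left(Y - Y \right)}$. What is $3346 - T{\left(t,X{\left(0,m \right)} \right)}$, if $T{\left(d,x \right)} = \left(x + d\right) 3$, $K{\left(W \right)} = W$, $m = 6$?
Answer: $3538$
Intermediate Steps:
$X{\left(J,Y \right)} = J^{2}$ ($X{\left(J,Y \right)} = J J + \left(Y - Y\right) = J^{2} + 0 = J^{2}$)
$T{\left(d,x \right)} = 3 d + 3 x$ ($T{\left(d,x \right)} = \left(d + x\right) 3 = 3 d + 3 x$)
$3346 - T{\left(t,X{\left(0,m \right)} \right)} = 3346 - \left(3 \left(-64\right) + 3 \cdot 0^{2}\right) = 3346 - \left(-192 + 3 \cdot 0\right) = 3346 - \left(-192 + 0\right) = 3346 - -192 = 3346 + 192 = 3538$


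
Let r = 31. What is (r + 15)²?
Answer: 2116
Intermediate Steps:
(r + 15)² = (31 + 15)² = 46² = 2116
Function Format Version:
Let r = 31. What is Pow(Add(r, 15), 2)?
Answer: 2116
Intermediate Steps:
Pow(Add(r, 15), 2) = Pow(Add(31, 15), 2) = Pow(46, 2) = 2116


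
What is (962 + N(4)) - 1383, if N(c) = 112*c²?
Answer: 1371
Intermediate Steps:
(962 + N(4)) - 1383 = (962 + 112*4²) - 1383 = (962 + 112*16) - 1383 = (962 + 1792) - 1383 = 2754 - 1383 = 1371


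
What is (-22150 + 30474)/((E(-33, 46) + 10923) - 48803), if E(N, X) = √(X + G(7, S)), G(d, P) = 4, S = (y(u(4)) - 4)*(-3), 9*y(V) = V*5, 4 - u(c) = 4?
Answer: -31531312/143489435 - 4162*√2/143489435 ≈ -0.21979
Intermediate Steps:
u(c) = 0 (u(c) = 4 - 1*4 = 4 - 4 = 0)
y(V) = 5*V/9 (y(V) = (V*5)/9 = (5*V)/9 = 5*V/9)
S = 12 (S = ((5/9)*0 - 4)*(-3) = (0 - 4)*(-3) = -4*(-3) = 12)
E(N, X) = √(4 + X) (E(N, X) = √(X + 4) = √(4 + X))
(-22150 + 30474)/((E(-33, 46) + 10923) - 48803) = (-22150 + 30474)/((√(4 + 46) + 10923) - 48803) = 8324/((√50 + 10923) - 48803) = 8324/((5*√2 + 10923) - 48803) = 8324/((10923 + 5*√2) - 48803) = 8324/(-37880 + 5*√2)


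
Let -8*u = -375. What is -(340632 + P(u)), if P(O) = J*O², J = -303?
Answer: 20808927/64 ≈ 3.2514e+5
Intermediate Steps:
u = 375/8 (u = -⅛*(-375) = 375/8 ≈ 46.875)
P(O) = -303*O²
-(340632 + P(u)) = -(340632 - 303*(375/8)²) = -(340632 - 303*140625/64) = -(340632 - 42609375/64) = -1*(-20808927/64) = 20808927/64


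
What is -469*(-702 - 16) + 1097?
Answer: 337839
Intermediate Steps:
-469*(-702 - 16) + 1097 = -469*(-718) + 1097 = 336742 + 1097 = 337839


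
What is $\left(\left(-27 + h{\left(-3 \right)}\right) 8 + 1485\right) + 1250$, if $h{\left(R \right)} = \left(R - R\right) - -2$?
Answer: $2535$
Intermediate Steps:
$h{\left(R \right)} = 2$ ($h{\left(R \right)} = 0 + 2 = 2$)
$\left(\left(-27 + h{\left(-3 \right)}\right) 8 + 1485\right) + 1250 = \left(\left(-27 + 2\right) 8 + 1485\right) + 1250 = \left(\left(-25\right) 8 + 1485\right) + 1250 = \left(-200 + 1485\right) + 1250 = 1285 + 1250 = 2535$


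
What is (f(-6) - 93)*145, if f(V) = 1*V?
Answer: -14355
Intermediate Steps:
f(V) = V
(f(-6) - 93)*145 = (-6 - 93)*145 = -99*145 = -14355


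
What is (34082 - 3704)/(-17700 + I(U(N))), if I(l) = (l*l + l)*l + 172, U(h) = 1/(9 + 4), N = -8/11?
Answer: -11123411/6418167 ≈ -1.7331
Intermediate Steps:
N = -8/11 (N = -8*1/11 = -8/11 ≈ -0.72727)
U(h) = 1/13
I(l) = 172 + l*(l + l²) (I(l) = (l² + l)*l + 172 = (l + l²)*l + 172 = l*(l + l²) + 172 = 172 + l*(l + l²))
(34082 - 3704)/(-17700 + I(U(N))) = (34082 - 3704)/(-17700 + (172 + (1/13)² + (1/13)³)) = 30378/(-17700 + (172 + 1/169 + 1/2197)) = 30378/(-17700 + 377898/2197) = 30378/(-38509002/2197) = 30378*(-2197/38509002) = -11123411/6418167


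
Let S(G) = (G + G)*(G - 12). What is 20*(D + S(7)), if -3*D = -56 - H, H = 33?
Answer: -2420/3 ≈ -806.67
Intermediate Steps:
D = 89/3 (D = -(-56 - 1*33)/3 = -(-56 - 33)/3 = -1/3*(-89) = 89/3 ≈ 29.667)
S(G) = 2*G*(-12 + G) (S(G) = (2*G)*(-12 + G) = 2*G*(-12 + G))
20*(D + S(7)) = 20*(89/3 + 2*7*(-12 + 7)) = 20*(89/3 + 2*7*(-5)) = 20*(89/3 - 70) = 20*(-121/3) = -2420/3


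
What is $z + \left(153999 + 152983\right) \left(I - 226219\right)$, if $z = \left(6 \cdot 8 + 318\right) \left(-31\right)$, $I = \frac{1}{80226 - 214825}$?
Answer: $- \frac{9347250760712978}{134599} \approx -6.9445 \cdot 10^{10}$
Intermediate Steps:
$I = - \frac{1}{134599}$ ($I = \frac{1}{-134599} = - \frac{1}{134599} \approx -7.4295 \cdot 10^{-6}$)
$z = -11346$ ($z = \left(48 + 318\right) \left(-31\right) = 366 \left(-31\right) = -11346$)
$z + \left(153999 + 152983\right) \left(I - 226219\right) = -11346 + \left(153999 + 152983\right) \left(- \frac{1}{134599} - 226219\right) = -11346 + 306982 \left(- \frac{30448851182}{134599}\right) = -11346 - \frac{9347249233552724}{134599} = - \frac{9347250760712978}{134599}$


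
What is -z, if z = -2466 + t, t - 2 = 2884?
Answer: -420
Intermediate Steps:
t = 2886 (t = 2 + 2884 = 2886)
z = 420 (z = -2466 + 2886 = 420)
-z = -1*420 = -420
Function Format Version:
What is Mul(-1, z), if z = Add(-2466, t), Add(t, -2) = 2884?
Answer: -420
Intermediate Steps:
t = 2886 (t = Add(2, 2884) = 2886)
z = 420 (z = Add(-2466, 2886) = 420)
Mul(-1, z) = Mul(-1, 420) = -420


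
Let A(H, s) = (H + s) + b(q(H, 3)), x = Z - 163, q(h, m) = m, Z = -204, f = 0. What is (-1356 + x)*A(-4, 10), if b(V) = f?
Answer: -10338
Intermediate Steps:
b(V) = 0
x = -367 (x = -204 - 163 = -367)
A(H, s) = H + s (A(H, s) = (H + s) + 0 = H + s)
(-1356 + x)*A(-4, 10) = (-1356 - 367)*(-4 + 10) = -1723*6 = -10338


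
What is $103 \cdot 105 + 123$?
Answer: $10938$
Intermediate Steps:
$103 \cdot 105 + 123 = 10815 + 123 = 10938$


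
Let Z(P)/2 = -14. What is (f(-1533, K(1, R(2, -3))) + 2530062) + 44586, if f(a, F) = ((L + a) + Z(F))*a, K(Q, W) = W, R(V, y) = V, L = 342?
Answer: 4443375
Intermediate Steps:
Z(P) = -28 (Z(P) = 2*(-14) = -28)
f(a, F) = a*(314 + a) (f(a, F) = ((342 + a) - 28)*a = (314 + a)*a = a*(314 + a))
(f(-1533, K(1, R(2, -3))) + 2530062) + 44586 = (-1533*(314 - 1533) + 2530062) + 44586 = (-1533*(-1219) + 2530062) + 44586 = (1868727 + 2530062) + 44586 = 4398789 + 44586 = 4443375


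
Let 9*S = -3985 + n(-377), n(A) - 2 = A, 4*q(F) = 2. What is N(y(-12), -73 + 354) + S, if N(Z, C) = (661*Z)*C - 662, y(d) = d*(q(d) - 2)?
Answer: 30079724/9 ≈ 3.3422e+6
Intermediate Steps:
q(F) = ½ (q(F) = (¼)*2 = ½)
n(A) = 2 + A
y(d) = -3*d/2 (y(d) = d*(½ - 2) = d*(-3/2) = -3*d/2)
N(Z, C) = -662 + 661*C*Z (N(Z, C) = 661*C*Z - 662 = -662 + 661*C*Z)
S = -4360/9 (S = (-3985 + (2 - 377))/9 = (-3985 - 375)/9 = (⅑)*(-4360) = -4360/9 ≈ -484.44)
N(y(-12), -73 + 354) + S = (-662 + 661*(-73 + 354)*(-3/2*(-12))) - 4360/9 = (-662 + 661*281*18) - 4360/9 = (-662 + 3343338) - 4360/9 = 3342676 - 4360/9 = 30079724/9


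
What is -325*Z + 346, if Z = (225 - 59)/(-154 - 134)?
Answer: 76799/144 ≈ 533.33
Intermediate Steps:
Z = -83/144 (Z = 166/(-288) = 166*(-1/288) = -83/144 ≈ -0.57639)
-325*Z + 346 = -325*(-83/144) + 346 = 26975/144 + 346 = 76799/144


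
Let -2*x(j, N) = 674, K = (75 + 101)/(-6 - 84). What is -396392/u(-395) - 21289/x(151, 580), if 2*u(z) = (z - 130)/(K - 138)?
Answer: -1682122421359/7961625 ≈ -2.1128e+5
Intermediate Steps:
K = -88/45 (K = 176/(-90) = 176*(-1/90) = -88/45 ≈ -1.9556)
x(j, N) = -337 (x(j, N) = -½*674 = -337)
u(z) = 2925/6298 - 45*z/12596 (u(z) = ((z - 130)/(-88/45 - 138))/2 = ((-130 + z)/(-6298/45))/2 = ((-130 + z)*(-45/6298))/2 = (2925/3149 - 45*z/6298)/2 = 2925/6298 - 45*z/12596)
-396392/u(-395) - 21289/x(151, 580) = -396392/(2925/6298 - 45/12596*(-395)) - 21289/(-337) = -396392/(2925/6298 + 17775/12596) - 21289*(-1/337) = -396392/23625/12596 + 21289/337 = -396392*12596/23625 + 21289/337 = -4992953632/23625 + 21289/337 = -1682122421359/7961625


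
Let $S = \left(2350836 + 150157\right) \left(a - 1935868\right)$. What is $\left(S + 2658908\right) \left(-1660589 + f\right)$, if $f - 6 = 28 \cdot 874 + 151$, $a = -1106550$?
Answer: $12448123461565089360$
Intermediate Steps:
$S = -7609066121074$ ($S = \left(2350836 + 150157\right) \left(-1106550 - 1935868\right) = 2500993 \left(-3042418\right) = -7609066121074$)
$f = 24629$ ($f = 6 + \left(28 \cdot 874 + 151\right) = 6 + \left(24472 + 151\right) = 6 + 24623 = 24629$)
$\left(S + 2658908\right) \left(-1660589 + f\right) = \left(-7609066121074 + 2658908\right) \left(-1660589 + 24629\right) = \left(-7609063462166\right) \left(-1635960\right) = 12448123461565089360$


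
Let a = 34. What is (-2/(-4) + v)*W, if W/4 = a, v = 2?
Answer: 340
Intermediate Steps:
W = 136 (W = 4*34 = 136)
(-2/(-4) + v)*W = (-2/(-4) + 2)*136 = (-2*(-¼) + 2)*136 = (½ + 2)*136 = (5/2)*136 = 340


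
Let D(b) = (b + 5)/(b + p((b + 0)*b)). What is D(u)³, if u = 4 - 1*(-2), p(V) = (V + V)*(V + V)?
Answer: 1331/139798359000 ≈ 9.5209e-9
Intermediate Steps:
p(V) = 4*V² (p(V) = (2*V)*(2*V) = 4*V²)
u = 6 (u = 4 + 2 = 6)
D(b) = (5 + b)/(b + 4*b⁴) (D(b) = (b + 5)/(b + 4*((b + 0)*b)²) = (5 + b)/(b + 4*(b*b)²) = (5 + b)/(b + 4*(b²)²) = (5 + b)/(b + 4*b⁴))
D(u)³ = ((5 + 6)/(6 + 4*6⁴))³ = (11/(6 + 4*1296))³ = (11/(6 + 5184))³ = (11/5190)³ = 1331/139798359000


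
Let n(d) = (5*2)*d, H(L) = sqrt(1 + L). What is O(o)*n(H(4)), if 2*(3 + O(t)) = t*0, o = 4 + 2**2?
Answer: -30*sqrt(5) ≈ -67.082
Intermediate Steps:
o = 8 (o = 4 + 4 = 8)
O(t) = -3 (O(t) = -3 + (t*0)/2 = -3 + (1/2)*0 = -3 + 0 = -3)
n(d) = 10*d
O(o)*n(H(4)) = -30*sqrt(1 + 4) = -30*sqrt(5)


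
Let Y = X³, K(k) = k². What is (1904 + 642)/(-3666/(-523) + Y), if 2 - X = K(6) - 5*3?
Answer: -1331558/3583591 ≈ -0.37157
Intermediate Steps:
X = -19 (X = 2 - (6² - 5*3) = 2 - (36 - 15) = 2 - 1*21 = 2 - 21 = -19)
Y = -6859 (Y = (-19)³ = -6859)
(1904 + 642)/(-3666/(-523) + Y) = (1904 + 642)/(-3666/(-523) - 6859) = 2546/(-3666*(-1/523) - 6859) = 2546/(3666/523 - 6859) = 2546/(-3583591/523) = 2546*(-523/3583591) = -1331558/3583591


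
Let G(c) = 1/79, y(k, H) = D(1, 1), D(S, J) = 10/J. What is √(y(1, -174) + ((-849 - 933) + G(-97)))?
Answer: I*√11058973/79 ≈ 42.095*I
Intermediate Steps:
y(k, H) = 10 (y(k, H) = 10/1 = 10*1 = 10)
G(c) = 1/79
√(y(1, -174) + ((-849 - 933) + G(-97))) = √(10 + ((-849 - 933) + 1/79)) = √(10 + (-1782 + 1/79)) = √(10 - 140777/79) = √(-139987/79) = I*√11058973/79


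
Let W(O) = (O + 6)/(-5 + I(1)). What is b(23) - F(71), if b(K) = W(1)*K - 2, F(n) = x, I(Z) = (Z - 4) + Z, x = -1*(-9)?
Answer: -34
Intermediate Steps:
x = 9
I(Z) = -4 + 2*Z (I(Z) = (-4 + Z) + Z = -4 + 2*Z)
W(O) = -6/7 - O/7 (W(O) = (O + 6)/(-5 + (-4 + 2*1)) = (6 + O)/(-5 + (-4 + 2)) = (6 + O)/(-5 - 2) = (6 + O)/(-7) = (6 + O)*(-⅐) = -6/7 - O/7)
F(n) = 9
b(K) = -2 - K (b(K) = (-6/7 - ⅐*1)*K - 2 = (-6/7 - ⅐)*K - 2 = -K - 2 = -2 - K)
b(23) - F(71) = (-2 - 1*23) - 1*9 = (-2 - 23) - 9 = -25 - 9 = -34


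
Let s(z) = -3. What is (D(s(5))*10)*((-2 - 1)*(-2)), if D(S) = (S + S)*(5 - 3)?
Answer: -720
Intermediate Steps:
D(S) = 4*S (D(S) = (2*S)*2 = 4*S)
(D(s(5))*10)*((-2 - 1)*(-2)) = ((4*(-3))*10)*((-2 - 1)*(-2)) = (-12*10)*(-3*(-2)) = -120*6 = -720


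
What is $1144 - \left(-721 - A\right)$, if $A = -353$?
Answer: $1512$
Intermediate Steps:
$1144 - \left(-721 - A\right) = 1144 - \left(-721 - -353\right) = 1144 - \left(-721 + 353\right) = 1144 - -368 = 1144 + 368 = 1512$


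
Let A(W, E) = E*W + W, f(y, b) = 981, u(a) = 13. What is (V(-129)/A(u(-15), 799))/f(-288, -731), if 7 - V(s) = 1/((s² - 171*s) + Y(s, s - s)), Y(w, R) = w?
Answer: 67499/98379192600 ≈ 6.8611e-7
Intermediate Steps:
A(W, E) = W + E*W
V(s) = 7 - 1/(s² - 170*s) (V(s) = 7 - 1/((s² - 171*s) + s) = 7 - 1/(s² - 170*s))
(V(-129)/A(u(-15), 799))/f(-288, -731) = (((-1 - 1190*(-129) + 7*(-129)²)/((-129)*(-170 - 129)))/((13*(1 + 799))))/981 = ((-1/129*(-1 + 153510 + 7*16641)/(-299))/((13*800)))*(1/981) = (-1/129*(-1/299)*(-1 + 153510 + 116487)/10400)*(1/981) = (-1/129*(-1/299)*269996*(1/10400))*(1/981) = ((269996/38571)*(1/10400))*(1/981) = (67499/100284600)*(1/981) = 67499/98379192600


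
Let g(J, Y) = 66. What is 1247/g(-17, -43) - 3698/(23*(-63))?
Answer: 683657/31878 ≈ 21.446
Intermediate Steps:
1247/g(-17, -43) - 3698/(23*(-63)) = 1247/66 - 3698/(23*(-63)) = 1247*(1/66) - 3698/(-1449) = 1247/66 - 3698*(-1/1449) = 1247/66 + 3698/1449 = 683657/31878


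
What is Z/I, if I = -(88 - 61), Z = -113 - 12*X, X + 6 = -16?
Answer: -151/27 ≈ -5.5926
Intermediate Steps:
X = -22 (X = -6 - 16 = -22)
Z = 151 (Z = -113 - 12*(-22) = -113 + 264 = 151)
I = -27 (I = -1*27 = -27)
Z/I = 151/(-27) = 151*(-1/27) = -151/27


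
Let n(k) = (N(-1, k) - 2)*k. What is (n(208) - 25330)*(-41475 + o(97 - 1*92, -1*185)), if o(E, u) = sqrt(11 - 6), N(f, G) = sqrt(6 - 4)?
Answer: 2*(12873 - 104*sqrt(2))*(41475 - sqrt(5)) ≈ 1.0556e+9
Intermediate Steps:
N(f, G) = sqrt(2)
o(E, u) = sqrt(5)
n(k) = k*(-2 + sqrt(2)) (n(k) = (sqrt(2) - 2)*k = (-2 + sqrt(2))*k = k*(-2 + sqrt(2)))
(n(208) - 25330)*(-41475 + o(97 - 1*92, -1*185)) = (208*(-2 + sqrt(2)) - 25330)*(-41475 + sqrt(5)) = ((-416 + 208*sqrt(2)) - 25330)*(-41475 + sqrt(5)) = (-25746 + 208*sqrt(2))*(-41475 + sqrt(5)) = (-41475 + sqrt(5))*(-25746 + 208*sqrt(2))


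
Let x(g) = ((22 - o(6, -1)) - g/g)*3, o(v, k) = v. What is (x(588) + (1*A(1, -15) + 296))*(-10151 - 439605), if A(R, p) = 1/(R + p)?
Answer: -1073342694/7 ≈ -1.5333e+8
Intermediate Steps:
x(g) = 45 (x(g) = ((22 - 1*6) - g/g)*3 = ((22 - 6) - 1*1)*3 = (16 - 1)*3 = 15*3 = 45)
(x(588) + (1*A(1, -15) + 296))*(-10151 - 439605) = (45 + (1/(1 - 15) + 296))*(-10151 - 439605) = (45 + (1/(-14) + 296))*(-449756) = (45 + (1*(-1/14) + 296))*(-449756) = (45 + (-1/14 + 296))*(-449756) = (45 + 4143/14)*(-449756) = (4773/14)*(-449756) = -1073342694/7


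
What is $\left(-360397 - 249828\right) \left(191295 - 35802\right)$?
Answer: $-94885715925$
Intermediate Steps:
$\left(-360397 - 249828\right) \left(191295 - 35802\right) = \left(-610225\right) 155493 = -94885715925$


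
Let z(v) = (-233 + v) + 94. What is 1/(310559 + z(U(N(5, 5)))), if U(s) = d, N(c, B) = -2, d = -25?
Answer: 1/310395 ≈ 3.2217e-6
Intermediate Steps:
U(s) = -25
z(v) = -139 + v
1/(310559 + z(U(N(5, 5)))) = 1/(310559 + (-139 - 25)) = 1/(310559 - 164) = 1/310395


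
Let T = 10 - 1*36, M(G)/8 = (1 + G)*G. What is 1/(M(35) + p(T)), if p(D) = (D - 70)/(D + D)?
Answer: 13/131064 ≈ 9.9188e-5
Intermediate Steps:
M(G) = 8*G*(1 + G) (M(G) = 8*((1 + G)*G) = 8*(G*(1 + G)) = 8*G*(1 + G))
T = -26 (T = 10 - 36 = -26)
p(D) = (-70 + D)/(2*D) (p(D) = (-70 + D)/((2*D)) = (-70 + D)*(1/(2*D)) = (-70 + D)/(2*D))
1/(M(35) + p(T)) = 1/(8*35*(1 + 35) + (1/2)*(-70 - 26)/(-26)) = 1/(8*35*36 + (1/2)*(-1/26)*(-96)) = 1/(10080 + 24/13) = 1/(131064/13) = 13/131064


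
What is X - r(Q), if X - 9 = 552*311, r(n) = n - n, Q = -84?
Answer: 171681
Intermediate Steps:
r(n) = 0
X = 171681 (X = 9 + 552*311 = 9 + 171672 = 171681)
X - r(Q) = 171681 - 1*0 = 171681 + 0 = 171681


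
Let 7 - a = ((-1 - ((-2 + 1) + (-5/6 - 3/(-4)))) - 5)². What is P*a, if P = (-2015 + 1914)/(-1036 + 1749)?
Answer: 249773/102672 ≈ 2.4327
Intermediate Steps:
a = -2473/144 (a = 7 - ((-1 - ((-2 + 1) + (-5/6 - 3/(-4)))) - 5)² = 7 - ((-1 - (-1 + (-5*⅙ - 3*(-¼)))) - 5)² = 7 - ((-1 - (-1 + (-⅚ + ¾))) - 5)² = 7 - ((-1 - (-1 - 1/12)) - 5)² = 7 - ((-1 - 1*(-13/12)) - 5)² = 7 - ((-1 + 13/12) - 5)² = 7 - (1/12 - 5)² = 7 - (-59/12)² = 7 - 1*3481/144 = 7 - 3481/144 = -2473/144 ≈ -17.174)
P = -101/713 ≈ -0.14165
P*a = -101/713*(-2473/144) = 249773/102672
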